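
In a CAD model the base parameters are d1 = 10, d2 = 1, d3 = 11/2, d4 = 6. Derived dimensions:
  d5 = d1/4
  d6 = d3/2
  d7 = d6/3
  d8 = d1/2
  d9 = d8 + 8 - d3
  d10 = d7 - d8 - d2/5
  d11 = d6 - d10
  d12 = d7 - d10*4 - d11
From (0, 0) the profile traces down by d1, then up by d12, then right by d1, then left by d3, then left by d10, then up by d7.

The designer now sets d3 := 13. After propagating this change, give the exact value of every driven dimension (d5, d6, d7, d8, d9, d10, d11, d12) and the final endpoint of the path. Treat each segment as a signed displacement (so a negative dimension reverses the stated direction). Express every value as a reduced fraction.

Apply edit: d3 := 13
  d5 = d1/4 = 5/2
  d6 = d3/2 = 13/2
  d7 = d6/3 = 13/6
  d8 = d1/2 = 5
  d9 = d8 + 8 - d3 = 0
  d10 = d7 - d8 - d2/5 = -91/30
  d11 = d6 - d10 = 143/15
  d12 = d7 - d10*4 - d11 = 143/30
Walk from origin (0, 0):
  seg 1: down by d1 = 10 → (0, -10)
  seg 2: up by d12 = 143/30 → (0, -157/30)
  seg 3: right by d1 = 10 → (10, -157/30)
  seg 4: left by d3 = 13 → (-3, -157/30)
  seg 5: left by d10 = -91/30 → (1/30, -157/30)
  seg 6: up by d7 = 13/6 → (1/30, -46/15)

d5 = 5/2
d6 = 13/2
d7 = 13/6
d8 = 5
d9 = 0
d10 = -91/30
d11 = 143/15
d12 = 143/30
endpoint = (1/30, -46/15)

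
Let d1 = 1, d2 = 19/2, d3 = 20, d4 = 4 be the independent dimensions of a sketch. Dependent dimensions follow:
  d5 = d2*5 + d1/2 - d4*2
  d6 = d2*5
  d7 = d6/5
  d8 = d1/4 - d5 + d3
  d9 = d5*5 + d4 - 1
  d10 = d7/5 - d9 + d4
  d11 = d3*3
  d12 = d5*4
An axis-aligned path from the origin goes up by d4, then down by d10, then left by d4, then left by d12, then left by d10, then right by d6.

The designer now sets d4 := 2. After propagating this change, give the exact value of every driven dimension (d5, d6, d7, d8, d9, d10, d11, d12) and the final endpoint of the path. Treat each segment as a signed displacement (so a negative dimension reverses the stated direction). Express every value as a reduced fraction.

d5 = 44
d6 = 95/2
d7 = 19/2
d8 = -95/4
d9 = 221
d10 = -2171/10
d11 = 60
d12 = 176
endpoint = (433/5, 2191/10)

Apply edit: d4 := 2
  d5 = d2*5 + d1/2 - d4*2 = 44
  d6 = d2*5 = 95/2
  d7 = d6/5 = 19/2
  d8 = d1/4 - d5 + d3 = -95/4
  d9 = d5*5 + d4 - 1 = 221
  d10 = d7/5 - d9 + d4 = -2171/10
  d11 = d3*3 = 60
  d12 = d5*4 = 176
Walk from origin (0, 0):
  seg 1: up by d4 = 2 → (0, 2)
  seg 2: down by d10 = -2171/10 → (0, 2191/10)
  seg 3: left by d4 = 2 → (-2, 2191/10)
  seg 4: left by d12 = 176 → (-178, 2191/10)
  seg 5: left by d10 = -2171/10 → (391/10, 2191/10)
  seg 6: right by d6 = 95/2 → (433/5, 2191/10)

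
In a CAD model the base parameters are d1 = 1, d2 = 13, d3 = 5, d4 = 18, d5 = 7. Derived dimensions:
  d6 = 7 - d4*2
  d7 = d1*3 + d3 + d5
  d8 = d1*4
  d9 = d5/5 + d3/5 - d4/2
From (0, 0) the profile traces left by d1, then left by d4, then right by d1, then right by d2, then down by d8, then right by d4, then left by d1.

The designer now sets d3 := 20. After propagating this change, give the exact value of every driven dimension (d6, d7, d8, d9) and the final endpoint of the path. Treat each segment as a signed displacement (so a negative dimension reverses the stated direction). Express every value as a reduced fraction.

d6 = -29
d7 = 30
d8 = 4
d9 = -18/5
endpoint = (12, -4)

Apply edit: d3 := 20
  d6 = 7 - d4*2 = -29
  d7 = d1*3 + d3 + d5 = 30
  d8 = d1*4 = 4
  d9 = d5/5 + d3/5 - d4/2 = -18/5
Walk from origin (0, 0):
  seg 1: left by d1 = 1 → (-1, 0)
  seg 2: left by d4 = 18 → (-19, 0)
  seg 3: right by d1 = 1 → (-18, 0)
  seg 4: right by d2 = 13 → (-5, 0)
  seg 5: down by d8 = 4 → (-5, -4)
  seg 6: right by d4 = 18 → (13, -4)
  seg 7: left by d1 = 1 → (12, -4)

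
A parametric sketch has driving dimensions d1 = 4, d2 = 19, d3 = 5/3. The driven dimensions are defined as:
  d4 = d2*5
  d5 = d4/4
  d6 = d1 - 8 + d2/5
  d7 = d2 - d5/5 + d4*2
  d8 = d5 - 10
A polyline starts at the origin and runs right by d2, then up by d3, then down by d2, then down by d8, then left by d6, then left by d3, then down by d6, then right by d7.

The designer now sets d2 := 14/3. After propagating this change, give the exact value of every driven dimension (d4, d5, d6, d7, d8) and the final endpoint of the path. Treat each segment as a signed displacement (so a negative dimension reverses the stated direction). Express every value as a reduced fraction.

d4 = 70/3
d5 = 35/6
d6 = -46/15
d7 = 301/6
d8 = -25/6
endpoint = (1687/30, 127/30)

Apply edit: d2 := 14/3
  d4 = d2*5 = 70/3
  d5 = d4/4 = 35/6
  d6 = d1 - 8 + d2/5 = -46/15
  d7 = d2 - d5/5 + d4*2 = 301/6
  d8 = d5 - 10 = -25/6
Walk from origin (0, 0):
  seg 1: right by d2 = 14/3 → (14/3, 0)
  seg 2: up by d3 = 5/3 → (14/3, 5/3)
  seg 3: down by d2 = 14/3 → (14/3, -3)
  seg 4: down by d8 = -25/6 → (14/3, 7/6)
  seg 5: left by d6 = -46/15 → (116/15, 7/6)
  seg 6: left by d3 = 5/3 → (91/15, 7/6)
  seg 7: down by d6 = -46/15 → (91/15, 127/30)
  seg 8: right by d7 = 301/6 → (1687/30, 127/30)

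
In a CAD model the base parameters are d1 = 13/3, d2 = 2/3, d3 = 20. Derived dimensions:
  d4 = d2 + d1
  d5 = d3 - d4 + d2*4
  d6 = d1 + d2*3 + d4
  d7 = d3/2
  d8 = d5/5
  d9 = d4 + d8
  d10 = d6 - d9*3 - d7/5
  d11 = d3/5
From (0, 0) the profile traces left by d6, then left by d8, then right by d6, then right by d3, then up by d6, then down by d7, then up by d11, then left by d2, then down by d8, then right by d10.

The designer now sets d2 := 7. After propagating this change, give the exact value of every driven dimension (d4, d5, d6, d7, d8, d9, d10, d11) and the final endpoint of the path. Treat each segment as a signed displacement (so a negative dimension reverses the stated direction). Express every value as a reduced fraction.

Apply edit: d2 := 7
  d4 = d2 + d1 = 34/3
  d5 = d3 - d4 + d2*4 = 110/3
  d6 = d1 + d2*3 + d4 = 110/3
  d7 = d3/2 = 10
  d8 = d5/5 = 22/3
  d9 = d4 + d8 = 56/3
  d10 = d6 - d9*3 - d7/5 = -64/3
  d11 = d3/5 = 4
Walk from origin (0, 0):
  seg 1: left by d6 = 110/3 → (-110/3, 0)
  seg 2: left by d8 = 22/3 → (-44, 0)
  seg 3: right by d6 = 110/3 → (-22/3, 0)
  seg 4: right by d3 = 20 → (38/3, 0)
  seg 5: up by d6 = 110/3 → (38/3, 110/3)
  seg 6: down by d7 = 10 → (38/3, 80/3)
  seg 7: up by d11 = 4 → (38/3, 92/3)
  seg 8: left by d2 = 7 → (17/3, 92/3)
  seg 9: down by d8 = 22/3 → (17/3, 70/3)
  seg 10: right by d10 = -64/3 → (-47/3, 70/3)

d4 = 34/3
d5 = 110/3
d6 = 110/3
d7 = 10
d8 = 22/3
d9 = 56/3
d10 = -64/3
d11 = 4
endpoint = (-47/3, 70/3)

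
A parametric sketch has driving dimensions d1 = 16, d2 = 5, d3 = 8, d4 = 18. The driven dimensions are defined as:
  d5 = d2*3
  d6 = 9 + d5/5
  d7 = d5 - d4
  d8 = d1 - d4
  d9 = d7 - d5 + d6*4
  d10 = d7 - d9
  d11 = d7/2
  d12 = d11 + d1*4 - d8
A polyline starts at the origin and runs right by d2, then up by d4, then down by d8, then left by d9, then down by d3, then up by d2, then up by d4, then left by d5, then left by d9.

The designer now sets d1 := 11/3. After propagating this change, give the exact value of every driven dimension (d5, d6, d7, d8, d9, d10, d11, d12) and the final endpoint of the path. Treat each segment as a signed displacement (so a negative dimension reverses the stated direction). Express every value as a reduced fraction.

d5 = 15
d6 = 12
d7 = -3
d8 = -43/3
d9 = 30
d10 = -33
d11 = -3/2
d12 = 55/2
endpoint = (-70, 142/3)

Apply edit: d1 := 11/3
  d5 = d2*3 = 15
  d6 = 9 + d5/5 = 12
  d7 = d5 - d4 = -3
  d8 = d1 - d4 = -43/3
  d9 = d7 - d5 + d6*4 = 30
  d10 = d7 - d9 = -33
  d11 = d7/2 = -3/2
  d12 = d11 + d1*4 - d8 = 55/2
Walk from origin (0, 0):
  seg 1: right by d2 = 5 → (5, 0)
  seg 2: up by d4 = 18 → (5, 18)
  seg 3: down by d8 = -43/3 → (5, 97/3)
  seg 4: left by d9 = 30 → (-25, 97/3)
  seg 5: down by d3 = 8 → (-25, 73/3)
  seg 6: up by d2 = 5 → (-25, 88/3)
  seg 7: up by d4 = 18 → (-25, 142/3)
  seg 8: left by d5 = 15 → (-40, 142/3)
  seg 9: left by d9 = 30 → (-70, 142/3)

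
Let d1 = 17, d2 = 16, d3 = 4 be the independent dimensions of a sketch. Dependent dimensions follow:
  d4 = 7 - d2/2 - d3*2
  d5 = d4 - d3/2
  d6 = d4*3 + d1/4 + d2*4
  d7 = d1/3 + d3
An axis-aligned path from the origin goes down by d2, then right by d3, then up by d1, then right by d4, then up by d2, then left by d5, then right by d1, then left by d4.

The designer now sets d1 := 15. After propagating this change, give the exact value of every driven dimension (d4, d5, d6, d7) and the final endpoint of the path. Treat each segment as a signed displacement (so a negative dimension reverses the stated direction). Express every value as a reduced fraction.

Apply edit: d1 := 15
  d4 = 7 - d2/2 - d3*2 = -9
  d5 = d4 - d3/2 = -11
  d6 = d4*3 + d1/4 + d2*4 = 163/4
  d7 = d1/3 + d3 = 9
Walk from origin (0, 0):
  seg 1: down by d2 = 16 → (0, -16)
  seg 2: right by d3 = 4 → (4, -16)
  seg 3: up by d1 = 15 → (4, -1)
  seg 4: right by d4 = -9 → (-5, -1)
  seg 5: up by d2 = 16 → (-5, 15)
  seg 6: left by d5 = -11 → (6, 15)
  seg 7: right by d1 = 15 → (21, 15)
  seg 8: left by d4 = -9 → (30, 15)

d4 = -9
d5 = -11
d6 = 163/4
d7 = 9
endpoint = (30, 15)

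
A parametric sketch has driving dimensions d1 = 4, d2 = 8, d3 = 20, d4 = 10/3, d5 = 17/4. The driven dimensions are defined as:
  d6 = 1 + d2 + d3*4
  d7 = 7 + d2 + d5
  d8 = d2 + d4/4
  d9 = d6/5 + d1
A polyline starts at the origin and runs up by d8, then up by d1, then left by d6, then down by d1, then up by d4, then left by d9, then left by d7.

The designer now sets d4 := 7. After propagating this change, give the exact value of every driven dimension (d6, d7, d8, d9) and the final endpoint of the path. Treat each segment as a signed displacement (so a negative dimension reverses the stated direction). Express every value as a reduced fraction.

Apply edit: d4 := 7
  d6 = 1 + d2 + d3*4 = 89
  d7 = 7 + d2 + d5 = 77/4
  d8 = d2 + d4/4 = 39/4
  d9 = d6/5 + d1 = 109/5
Walk from origin (0, 0):
  seg 1: up by d8 = 39/4 → (0, 39/4)
  seg 2: up by d1 = 4 → (0, 55/4)
  seg 3: left by d6 = 89 → (-89, 55/4)
  seg 4: down by d1 = 4 → (-89, 39/4)
  seg 5: up by d4 = 7 → (-89, 67/4)
  seg 6: left by d9 = 109/5 → (-554/5, 67/4)
  seg 7: left by d7 = 77/4 → (-2601/20, 67/4)

d6 = 89
d7 = 77/4
d8 = 39/4
d9 = 109/5
endpoint = (-2601/20, 67/4)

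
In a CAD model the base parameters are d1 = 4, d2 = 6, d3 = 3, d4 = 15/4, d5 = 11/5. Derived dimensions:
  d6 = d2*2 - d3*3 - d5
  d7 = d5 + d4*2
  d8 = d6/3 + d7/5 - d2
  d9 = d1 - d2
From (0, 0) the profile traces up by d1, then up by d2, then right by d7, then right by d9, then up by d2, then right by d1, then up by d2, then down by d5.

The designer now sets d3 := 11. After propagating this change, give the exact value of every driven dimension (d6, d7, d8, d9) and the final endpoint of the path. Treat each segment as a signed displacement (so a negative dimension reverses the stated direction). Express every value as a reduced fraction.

d6 = -116/5
d7 = 97/10
d8 = -1769/150
d9 = -2
endpoint = (117/10, 99/5)

Apply edit: d3 := 11
  d6 = d2*2 - d3*3 - d5 = -116/5
  d7 = d5 + d4*2 = 97/10
  d8 = d6/3 + d7/5 - d2 = -1769/150
  d9 = d1 - d2 = -2
Walk from origin (0, 0):
  seg 1: up by d1 = 4 → (0, 4)
  seg 2: up by d2 = 6 → (0, 10)
  seg 3: right by d7 = 97/10 → (97/10, 10)
  seg 4: right by d9 = -2 → (77/10, 10)
  seg 5: up by d2 = 6 → (77/10, 16)
  seg 6: right by d1 = 4 → (117/10, 16)
  seg 7: up by d2 = 6 → (117/10, 22)
  seg 8: down by d5 = 11/5 → (117/10, 99/5)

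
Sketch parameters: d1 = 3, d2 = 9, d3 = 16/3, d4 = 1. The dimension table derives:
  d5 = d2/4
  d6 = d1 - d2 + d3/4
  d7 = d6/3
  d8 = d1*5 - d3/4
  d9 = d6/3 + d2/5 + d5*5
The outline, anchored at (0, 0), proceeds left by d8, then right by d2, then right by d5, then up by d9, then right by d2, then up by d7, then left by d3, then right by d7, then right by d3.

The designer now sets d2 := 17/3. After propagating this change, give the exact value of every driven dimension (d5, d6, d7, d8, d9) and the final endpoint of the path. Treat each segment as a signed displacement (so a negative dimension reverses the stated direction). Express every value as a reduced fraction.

Apply edit: d2 := 17/3
  d5 = d2/4 = 17/12
  d6 = d1 - d2 + d3/4 = -4/3
  d7 = d6/3 = -4/9
  d8 = d1*5 - d3/4 = 41/3
  d9 = d6/3 + d2/5 + d5*5 = 1399/180
Walk from origin (0, 0):
  seg 1: left by d8 = 41/3 → (-41/3, 0)
  seg 2: right by d2 = 17/3 → (-8, 0)
  seg 3: right by d5 = 17/12 → (-79/12, 0)
  seg 4: up by d9 = 1399/180 → (-79/12, 1399/180)
  seg 5: right by d2 = 17/3 → (-11/12, 1399/180)
  seg 6: up by d7 = -4/9 → (-11/12, 1319/180)
  seg 7: left by d3 = 16/3 → (-25/4, 1319/180)
  seg 8: right by d7 = -4/9 → (-241/36, 1319/180)
  seg 9: right by d3 = 16/3 → (-49/36, 1319/180)

d5 = 17/12
d6 = -4/3
d7 = -4/9
d8 = 41/3
d9 = 1399/180
endpoint = (-49/36, 1319/180)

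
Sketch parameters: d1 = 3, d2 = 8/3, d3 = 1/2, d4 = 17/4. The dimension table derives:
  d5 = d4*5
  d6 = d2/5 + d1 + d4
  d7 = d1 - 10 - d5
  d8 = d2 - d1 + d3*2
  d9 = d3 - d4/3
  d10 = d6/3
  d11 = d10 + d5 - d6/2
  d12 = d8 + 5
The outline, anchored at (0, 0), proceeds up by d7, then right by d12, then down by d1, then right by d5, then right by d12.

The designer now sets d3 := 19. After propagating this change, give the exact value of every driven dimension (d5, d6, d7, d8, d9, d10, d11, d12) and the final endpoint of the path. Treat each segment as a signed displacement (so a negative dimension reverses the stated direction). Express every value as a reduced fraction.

Apply edit: d3 := 19
  d5 = d4*5 = 85/4
  d6 = d2/5 + d1 + d4 = 467/60
  d7 = d1 - 10 - d5 = -113/4
  d8 = d2 - d1 + d3*2 = 113/3
  d9 = d3 - d4/3 = 211/12
  d10 = d6/3 = 467/180
  d11 = d10 + d5 - d6/2 = 7183/360
  d12 = d8 + 5 = 128/3
Walk from origin (0, 0):
  seg 1: up by d7 = -113/4 → (0, -113/4)
  seg 2: right by d12 = 128/3 → (128/3, -113/4)
  seg 3: down by d1 = 3 → (128/3, -125/4)
  seg 4: right by d5 = 85/4 → (767/12, -125/4)
  seg 5: right by d12 = 128/3 → (1279/12, -125/4)

d5 = 85/4
d6 = 467/60
d7 = -113/4
d8 = 113/3
d9 = 211/12
d10 = 467/180
d11 = 7183/360
d12 = 128/3
endpoint = (1279/12, -125/4)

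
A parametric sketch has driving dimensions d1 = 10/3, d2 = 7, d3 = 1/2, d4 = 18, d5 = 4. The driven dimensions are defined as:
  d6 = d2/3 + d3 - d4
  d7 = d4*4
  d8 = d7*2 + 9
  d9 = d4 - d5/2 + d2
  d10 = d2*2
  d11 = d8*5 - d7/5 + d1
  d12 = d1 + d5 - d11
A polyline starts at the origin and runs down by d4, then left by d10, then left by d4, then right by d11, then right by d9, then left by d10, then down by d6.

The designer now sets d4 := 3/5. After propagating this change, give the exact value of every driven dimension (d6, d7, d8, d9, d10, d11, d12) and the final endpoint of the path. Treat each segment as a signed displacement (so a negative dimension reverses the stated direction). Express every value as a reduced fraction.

d6 = 67/30
d7 = 12/5
d8 = 69/5
d9 = 28/5
d10 = 14
d11 = 5389/75
d12 = -1613/25
endpoint = (3664/75, -17/6)

Apply edit: d4 := 3/5
  d6 = d2/3 + d3 - d4 = 67/30
  d7 = d4*4 = 12/5
  d8 = d7*2 + 9 = 69/5
  d9 = d4 - d5/2 + d2 = 28/5
  d10 = d2*2 = 14
  d11 = d8*5 - d7/5 + d1 = 5389/75
  d12 = d1 + d5 - d11 = -1613/25
Walk from origin (0, 0):
  seg 1: down by d4 = 3/5 → (0, -3/5)
  seg 2: left by d10 = 14 → (-14, -3/5)
  seg 3: left by d4 = 3/5 → (-73/5, -3/5)
  seg 4: right by d11 = 5389/75 → (4294/75, -3/5)
  seg 5: right by d9 = 28/5 → (4714/75, -3/5)
  seg 6: left by d10 = 14 → (3664/75, -3/5)
  seg 7: down by d6 = 67/30 → (3664/75, -17/6)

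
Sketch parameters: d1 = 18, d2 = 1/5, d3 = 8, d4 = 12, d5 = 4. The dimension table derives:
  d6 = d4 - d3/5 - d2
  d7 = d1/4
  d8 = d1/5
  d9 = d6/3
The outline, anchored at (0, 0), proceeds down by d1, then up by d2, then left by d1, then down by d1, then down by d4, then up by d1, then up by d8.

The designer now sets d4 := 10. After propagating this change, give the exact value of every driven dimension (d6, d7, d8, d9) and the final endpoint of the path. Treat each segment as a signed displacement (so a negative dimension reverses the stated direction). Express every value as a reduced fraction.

d6 = 41/5
d7 = 9/2
d8 = 18/5
d9 = 41/15
endpoint = (-18, -121/5)

Apply edit: d4 := 10
  d6 = d4 - d3/5 - d2 = 41/5
  d7 = d1/4 = 9/2
  d8 = d1/5 = 18/5
  d9 = d6/3 = 41/15
Walk from origin (0, 0):
  seg 1: down by d1 = 18 → (0, -18)
  seg 2: up by d2 = 1/5 → (0, -89/5)
  seg 3: left by d1 = 18 → (-18, -89/5)
  seg 4: down by d1 = 18 → (-18, -179/5)
  seg 5: down by d4 = 10 → (-18, -229/5)
  seg 6: up by d1 = 18 → (-18, -139/5)
  seg 7: up by d8 = 18/5 → (-18, -121/5)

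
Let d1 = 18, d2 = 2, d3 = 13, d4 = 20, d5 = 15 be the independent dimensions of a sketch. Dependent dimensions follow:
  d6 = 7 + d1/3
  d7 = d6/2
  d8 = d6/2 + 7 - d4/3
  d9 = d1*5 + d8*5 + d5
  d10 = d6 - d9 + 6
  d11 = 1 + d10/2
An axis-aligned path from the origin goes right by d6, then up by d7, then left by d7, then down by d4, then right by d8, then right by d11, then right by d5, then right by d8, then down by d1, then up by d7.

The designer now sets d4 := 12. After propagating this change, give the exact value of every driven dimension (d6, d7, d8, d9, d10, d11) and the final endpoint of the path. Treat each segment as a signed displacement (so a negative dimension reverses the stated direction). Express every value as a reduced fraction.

Apply edit: d4 := 12
  d6 = 7 + d1/3 = 13
  d7 = d6/2 = 13/2
  d8 = d6/2 + 7 - d4/3 = 19/2
  d9 = d1*5 + d8*5 + d5 = 305/2
  d10 = d6 - d9 + 6 = -267/2
  d11 = 1 + d10/2 = -263/4
Walk from origin (0, 0):
  seg 1: right by d6 = 13 → (13, 0)
  seg 2: up by d7 = 13/2 → (13, 13/2)
  seg 3: left by d7 = 13/2 → (13/2, 13/2)
  seg 4: down by d4 = 12 → (13/2, -11/2)
  seg 5: right by d8 = 19/2 → (16, -11/2)
  seg 6: right by d11 = -263/4 → (-199/4, -11/2)
  seg 7: right by d5 = 15 → (-139/4, -11/2)
  seg 8: right by d8 = 19/2 → (-101/4, -11/2)
  seg 9: down by d1 = 18 → (-101/4, -47/2)
  seg 10: up by d7 = 13/2 → (-101/4, -17)

d6 = 13
d7 = 13/2
d8 = 19/2
d9 = 305/2
d10 = -267/2
d11 = -263/4
endpoint = (-101/4, -17)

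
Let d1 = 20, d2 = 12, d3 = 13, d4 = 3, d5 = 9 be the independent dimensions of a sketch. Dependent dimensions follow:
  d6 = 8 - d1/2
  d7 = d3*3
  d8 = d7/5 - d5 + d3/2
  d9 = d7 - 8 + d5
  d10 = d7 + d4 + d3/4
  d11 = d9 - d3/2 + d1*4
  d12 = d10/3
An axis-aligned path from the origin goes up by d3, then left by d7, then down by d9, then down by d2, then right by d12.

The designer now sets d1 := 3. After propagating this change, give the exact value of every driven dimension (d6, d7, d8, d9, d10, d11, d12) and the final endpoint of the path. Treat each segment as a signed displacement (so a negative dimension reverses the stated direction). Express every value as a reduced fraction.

d6 = 13/2
d7 = 39
d8 = 53/10
d9 = 40
d10 = 181/4
d11 = 91/2
d12 = 181/12
endpoint = (-287/12, -39)

Apply edit: d1 := 3
  d6 = 8 - d1/2 = 13/2
  d7 = d3*3 = 39
  d8 = d7/5 - d5 + d3/2 = 53/10
  d9 = d7 - 8 + d5 = 40
  d10 = d7 + d4 + d3/4 = 181/4
  d11 = d9 - d3/2 + d1*4 = 91/2
  d12 = d10/3 = 181/12
Walk from origin (0, 0):
  seg 1: up by d3 = 13 → (0, 13)
  seg 2: left by d7 = 39 → (-39, 13)
  seg 3: down by d9 = 40 → (-39, -27)
  seg 4: down by d2 = 12 → (-39, -39)
  seg 5: right by d12 = 181/12 → (-287/12, -39)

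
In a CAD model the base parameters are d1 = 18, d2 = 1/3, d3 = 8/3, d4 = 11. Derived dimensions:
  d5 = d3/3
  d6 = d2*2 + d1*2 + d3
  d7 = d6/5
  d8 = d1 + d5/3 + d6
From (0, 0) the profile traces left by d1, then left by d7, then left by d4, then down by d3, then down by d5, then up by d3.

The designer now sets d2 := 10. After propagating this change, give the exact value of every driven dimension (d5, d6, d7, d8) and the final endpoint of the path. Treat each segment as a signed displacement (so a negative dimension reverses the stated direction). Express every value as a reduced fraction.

Apply edit: d2 := 10
  d5 = d3/3 = 8/9
  d6 = d2*2 + d1*2 + d3 = 176/3
  d7 = d6/5 = 176/15
  d8 = d1 + d5/3 + d6 = 2078/27
Walk from origin (0, 0):
  seg 1: left by d1 = 18 → (-18, 0)
  seg 2: left by d7 = 176/15 → (-446/15, 0)
  seg 3: left by d4 = 11 → (-611/15, 0)
  seg 4: down by d3 = 8/3 → (-611/15, -8/3)
  seg 5: down by d5 = 8/9 → (-611/15, -32/9)
  seg 6: up by d3 = 8/3 → (-611/15, -8/9)

d5 = 8/9
d6 = 176/3
d7 = 176/15
d8 = 2078/27
endpoint = (-611/15, -8/9)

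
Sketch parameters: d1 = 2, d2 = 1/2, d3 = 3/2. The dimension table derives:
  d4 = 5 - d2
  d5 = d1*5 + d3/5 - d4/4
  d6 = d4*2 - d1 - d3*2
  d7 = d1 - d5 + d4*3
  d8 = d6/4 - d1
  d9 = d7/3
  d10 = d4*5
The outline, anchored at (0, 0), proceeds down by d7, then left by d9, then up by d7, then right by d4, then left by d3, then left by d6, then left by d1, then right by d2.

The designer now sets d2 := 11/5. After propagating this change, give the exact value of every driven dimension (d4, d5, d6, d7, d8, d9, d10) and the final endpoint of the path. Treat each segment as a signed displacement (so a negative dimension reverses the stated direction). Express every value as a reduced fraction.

d4 = 14/5
d5 = 48/5
d6 = 3/5
d7 = 4/5
d8 = -37/20
d9 = 4/15
d10 = 14
endpoint = (19/30, 0)

Apply edit: d2 := 11/5
  d4 = 5 - d2 = 14/5
  d5 = d1*5 + d3/5 - d4/4 = 48/5
  d6 = d4*2 - d1 - d3*2 = 3/5
  d7 = d1 - d5 + d4*3 = 4/5
  d8 = d6/4 - d1 = -37/20
  d9 = d7/3 = 4/15
  d10 = d4*5 = 14
Walk from origin (0, 0):
  seg 1: down by d7 = 4/5 → (0, -4/5)
  seg 2: left by d9 = 4/15 → (-4/15, -4/5)
  seg 3: up by d7 = 4/5 → (-4/15, 0)
  seg 4: right by d4 = 14/5 → (38/15, 0)
  seg 5: left by d3 = 3/2 → (31/30, 0)
  seg 6: left by d6 = 3/5 → (13/30, 0)
  seg 7: left by d1 = 2 → (-47/30, 0)
  seg 8: right by d2 = 11/5 → (19/30, 0)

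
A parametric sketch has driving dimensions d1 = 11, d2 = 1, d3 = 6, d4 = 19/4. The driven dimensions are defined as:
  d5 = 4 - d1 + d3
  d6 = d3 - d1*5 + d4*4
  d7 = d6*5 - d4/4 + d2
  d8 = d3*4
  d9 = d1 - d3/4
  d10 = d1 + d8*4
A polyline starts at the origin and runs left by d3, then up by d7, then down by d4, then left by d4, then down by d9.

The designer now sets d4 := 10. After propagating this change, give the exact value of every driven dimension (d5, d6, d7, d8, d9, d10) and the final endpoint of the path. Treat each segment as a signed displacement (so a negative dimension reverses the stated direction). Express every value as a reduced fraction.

d5 = -1
d6 = -9
d7 = -93/2
d8 = 24
d9 = 19/2
d10 = 107
endpoint = (-16, -66)

Apply edit: d4 := 10
  d5 = 4 - d1 + d3 = -1
  d6 = d3 - d1*5 + d4*4 = -9
  d7 = d6*5 - d4/4 + d2 = -93/2
  d8 = d3*4 = 24
  d9 = d1 - d3/4 = 19/2
  d10 = d1 + d8*4 = 107
Walk from origin (0, 0):
  seg 1: left by d3 = 6 → (-6, 0)
  seg 2: up by d7 = -93/2 → (-6, -93/2)
  seg 3: down by d4 = 10 → (-6, -113/2)
  seg 4: left by d4 = 10 → (-16, -113/2)
  seg 5: down by d9 = 19/2 → (-16, -66)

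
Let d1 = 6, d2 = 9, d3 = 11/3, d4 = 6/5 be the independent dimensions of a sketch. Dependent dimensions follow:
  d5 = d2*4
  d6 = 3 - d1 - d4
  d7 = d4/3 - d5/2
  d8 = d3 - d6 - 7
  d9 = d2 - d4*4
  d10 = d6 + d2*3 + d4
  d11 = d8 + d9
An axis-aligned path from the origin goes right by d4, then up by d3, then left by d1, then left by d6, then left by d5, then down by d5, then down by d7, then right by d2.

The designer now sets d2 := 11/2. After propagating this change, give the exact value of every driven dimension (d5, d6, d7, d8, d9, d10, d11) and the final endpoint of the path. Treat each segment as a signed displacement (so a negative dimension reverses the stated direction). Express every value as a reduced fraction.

d5 = 22
d6 = -21/5
d7 = -53/5
d8 = 13/15
d9 = 7/10
d10 = 27/2
d11 = 47/30
endpoint = (-171/10, -116/15)

Apply edit: d2 := 11/2
  d5 = d2*4 = 22
  d6 = 3 - d1 - d4 = -21/5
  d7 = d4/3 - d5/2 = -53/5
  d8 = d3 - d6 - 7 = 13/15
  d9 = d2 - d4*4 = 7/10
  d10 = d6 + d2*3 + d4 = 27/2
  d11 = d8 + d9 = 47/30
Walk from origin (0, 0):
  seg 1: right by d4 = 6/5 → (6/5, 0)
  seg 2: up by d3 = 11/3 → (6/5, 11/3)
  seg 3: left by d1 = 6 → (-24/5, 11/3)
  seg 4: left by d6 = -21/5 → (-3/5, 11/3)
  seg 5: left by d5 = 22 → (-113/5, 11/3)
  seg 6: down by d5 = 22 → (-113/5, -55/3)
  seg 7: down by d7 = -53/5 → (-113/5, -116/15)
  seg 8: right by d2 = 11/2 → (-171/10, -116/15)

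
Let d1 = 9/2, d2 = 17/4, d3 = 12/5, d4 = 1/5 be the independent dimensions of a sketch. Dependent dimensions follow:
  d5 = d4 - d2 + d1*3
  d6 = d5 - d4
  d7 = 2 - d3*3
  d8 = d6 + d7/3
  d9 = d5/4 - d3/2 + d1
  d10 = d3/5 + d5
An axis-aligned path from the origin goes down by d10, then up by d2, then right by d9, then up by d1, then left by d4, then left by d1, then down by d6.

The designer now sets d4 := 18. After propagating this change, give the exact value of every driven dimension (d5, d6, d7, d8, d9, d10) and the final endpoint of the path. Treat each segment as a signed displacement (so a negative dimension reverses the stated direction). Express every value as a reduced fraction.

d5 = 109/4
d6 = 37/4
d7 = -26/5
d8 = 451/60
d9 = 809/80
d10 = 2773/100
endpoint = (-991/80, -2823/100)

Apply edit: d4 := 18
  d5 = d4 - d2 + d1*3 = 109/4
  d6 = d5 - d4 = 37/4
  d7 = 2 - d3*3 = -26/5
  d8 = d6 + d7/3 = 451/60
  d9 = d5/4 - d3/2 + d1 = 809/80
  d10 = d3/5 + d5 = 2773/100
Walk from origin (0, 0):
  seg 1: down by d10 = 2773/100 → (0, -2773/100)
  seg 2: up by d2 = 17/4 → (0, -587/25)
  seg 3: right by d9 = 809/80 → (809/80, -587/25)
  seg 4: up by d1 = 9/2 → (809/80, -949/50)
  seg 5: left by d4 = 18 → (-631/80, -949/50)
  seg 6: left by d1 = 9/2 → (-991/80, -949/50)
  seg 7: down by d6 = 37/4 → (-991/80, -2823/100)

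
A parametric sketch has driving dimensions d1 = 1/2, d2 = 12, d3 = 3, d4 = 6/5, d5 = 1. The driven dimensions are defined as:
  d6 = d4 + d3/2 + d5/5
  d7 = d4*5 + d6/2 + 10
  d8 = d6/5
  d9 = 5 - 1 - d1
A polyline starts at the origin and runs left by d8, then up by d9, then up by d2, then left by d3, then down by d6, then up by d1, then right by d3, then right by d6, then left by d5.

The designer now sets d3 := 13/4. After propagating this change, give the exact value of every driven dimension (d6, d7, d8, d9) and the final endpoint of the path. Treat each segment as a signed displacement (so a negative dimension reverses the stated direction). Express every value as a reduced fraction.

d6 = 121/40
d7 = 1401/80
d8 = 121/200
d9 = 7/2
endpoint = (71/50, 519/40)

Apply edit: d3 := 13/4
  d6 = d4 + d3/2 + d5/5 = 121/40
  d7 = d4*5 + d6/2 + 10 = 1401/80
  d8 = d6/5 = 121/200
  d9 = 5 - 1 - d1 = 7/2
Walk from origin (0, 0):
  seg 1: left by d8 = 121/200 → (-121/200, 0)
  seg 2: up by d9 = 7/2 → (-121/200, 7/2)
  seg 3: up by d2 = 12 → (-121/200, 31/2)
  seg 4: left by d3 = 13/4 → (-771/200, 31/2)
  seg 5: down by d6 = 121/40 → (-771/200, 499/40)
  seg 6: up by d1 = 1/2 → (-771/200, 519/40)
  seg 7: right by d3 = 13/4 → (-121/200, 519/40)
  seg 8: right by d6 = 121/40 → (121/50, 519/40)
  seg 9: left by d5 = 1 → (71/50, 519/40)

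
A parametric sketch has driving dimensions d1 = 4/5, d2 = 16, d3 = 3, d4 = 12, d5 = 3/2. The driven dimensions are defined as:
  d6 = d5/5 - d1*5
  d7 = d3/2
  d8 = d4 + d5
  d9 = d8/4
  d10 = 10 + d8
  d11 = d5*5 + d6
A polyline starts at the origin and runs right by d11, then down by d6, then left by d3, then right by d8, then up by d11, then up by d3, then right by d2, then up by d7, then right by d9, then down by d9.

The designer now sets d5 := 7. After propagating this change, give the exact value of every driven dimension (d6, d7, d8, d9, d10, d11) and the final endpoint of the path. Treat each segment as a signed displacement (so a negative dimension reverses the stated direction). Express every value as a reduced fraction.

Apply edit: d5 := 7
  d6 = d5/5 - d1*5 = -13/5
  d7 = d3/2 = 3/2
  d8 = d4 + d5 = 19
  d9 = d8/4 = 19/4
  d10 = 10 + d8 = 29
  d11 = d5*5 + d6 = 162/5
Walk from origin (0, 0):
  seg 1: right by d11 = 162/5 → (162/5, 0)
  seg 2: down by d6 = -13/5 → (162/5, 13/5)
  seg 3: left by d3 = 3 → (147/5, 13/5)
  seg 4: right by d8 = 19 → (242/5, 13/5)
  seg 5: up by d11 = 162/5 → (242/5, 35)
  seg 6: up by d3 = 3 → (242/5, 38)
  seg 7: right by d2 = 16 → (322/5, 38)
  seg 8: up by d7 = 3/2 → (322/5, 79/2)
  seg 9: right by d9 = 19/4 → (1383/20, 79/2)
  seg 10: down by d9 = 19/4 → (1383/20, 139/4)

d6 = -13/5
d7 = 3/2
d8 = 19
d9 = 19/4
d10 = 29
d11 = 162/5
endpoint = (1383/20, 139/4)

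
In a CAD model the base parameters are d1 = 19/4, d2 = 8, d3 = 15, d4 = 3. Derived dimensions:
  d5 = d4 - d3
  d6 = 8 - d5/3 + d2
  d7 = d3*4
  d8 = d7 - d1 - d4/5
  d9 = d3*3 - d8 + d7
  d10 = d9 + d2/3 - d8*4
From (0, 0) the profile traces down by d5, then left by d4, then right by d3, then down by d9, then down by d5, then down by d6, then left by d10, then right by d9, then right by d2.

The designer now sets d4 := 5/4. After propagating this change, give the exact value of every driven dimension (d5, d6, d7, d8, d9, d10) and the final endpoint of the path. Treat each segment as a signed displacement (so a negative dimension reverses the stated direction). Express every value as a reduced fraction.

Apply edit: d4 := 5/4
  d5 = d4 - d3 = -55/4
  d6 = 8 - d5/3 + d2 = 247/12
  d7 = d3*4 = 60
  d8 = d7 - d1 - d4/5 = 55
  d9 = d3*3 - d8 + d7 = 50
  d10 = d9 + d2/3 - d8*4 = -502/3
Walk from origin (0, 0):
  seg 1: down by d5 = -55/4 → (0, 55/4)
  seg 2: left by d4 = 5/4 → (-5/4, 55/4)
  seg 3: right by d3 = 15 → (55/4, 55/4)
  seg 4: down by d9 = 50 → (55/4, -145/4)
  seg 5: down by d5 = -55/4 → (55/4, -45/2)
  seg 6: down by d6 = 247/12 → (55/4, -517/12)
  seg 7: left by d10 = -502/3 → (2173/12, -517/12)
  seg 8: right by d9 = 50 → (2773/12, -517/12)
  seg 9: right by d2 = 8 → (2869/12, -517/12)

d5 = -55/4
d6 = 247/12
d7 = 60
d8 = 55
d9 = 50
d10 = -502/3
endpoint = (2869/12, -517/12)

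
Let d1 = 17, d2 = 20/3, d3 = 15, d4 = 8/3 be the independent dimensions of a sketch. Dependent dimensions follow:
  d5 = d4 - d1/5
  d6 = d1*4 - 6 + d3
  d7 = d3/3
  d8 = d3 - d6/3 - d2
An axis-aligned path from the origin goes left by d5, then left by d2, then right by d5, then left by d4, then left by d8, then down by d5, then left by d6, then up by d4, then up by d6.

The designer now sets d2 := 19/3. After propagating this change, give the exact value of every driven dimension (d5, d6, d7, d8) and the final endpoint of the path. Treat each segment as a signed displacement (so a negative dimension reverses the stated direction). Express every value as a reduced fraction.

Apply edit: d2 := 19/3
  d5 = d4 - d1/5 = -11/15
  d6 = d1*4 - 6 + d3 = 77
  d7 = d3/3 = 5
  d8 = d3 - d6/3 - d2 = -17
Walk from origin (0, 0):
  seg 1: left by d5 = -11/15 → (11/15, 0)
  seg 2: left by d2 = 19/3 → (-28/5, 0)
  seg 3: right by d5 = -11/15 → (-19/3, 0)
  seg 4: left by d4 = 8/3 → (-9, 0)
  seg 5: left by d8 = -17 → (8, 0)
  seg 6: down by d5 = -11/15 → (8, 11/15)
  seg 7: left by d6 = 77 → (-69, 11/15)
  seg 8: up by d4 = 8/3 → (-69, 17/5)
  seg 9: up by d6 = 77 → (-69, 402/5)

d5 = -11/15
d6 = 77
d7 = 5
d8 = -17
endpoint = (-69, 402/5)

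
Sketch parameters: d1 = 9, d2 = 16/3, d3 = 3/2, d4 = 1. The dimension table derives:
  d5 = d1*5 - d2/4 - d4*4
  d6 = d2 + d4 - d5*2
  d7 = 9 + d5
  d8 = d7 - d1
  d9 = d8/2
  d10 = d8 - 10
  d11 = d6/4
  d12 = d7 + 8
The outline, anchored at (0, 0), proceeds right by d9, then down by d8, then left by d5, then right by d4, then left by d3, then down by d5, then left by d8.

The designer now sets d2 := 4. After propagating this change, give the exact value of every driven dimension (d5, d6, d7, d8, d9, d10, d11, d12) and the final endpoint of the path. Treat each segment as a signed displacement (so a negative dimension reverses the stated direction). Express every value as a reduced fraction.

Apply edit: d2 := 4
  d5 = d1*5 - d2/4 - d4*4 = 40
  d6 = d2 + d4 - d5*2 = -75
  d7 = 9 + d5 = 49
  d8 = d7 - d1 = 40
  d9 = d8/2 = 20
  d10 = d8 - 10 = 30
  d11 = d6/4 = -75/4
  d12 = d7 + 8 = 57
Walk from origin (0, 0):
  seg 1: right by d9 = 20 → (20, 0)
  seg 2: down by d8 = 40 → (20, -40)
  seg 3: left by d5 = 40 → (-20, -40)
  seg 4: right by d4 = 1 → (-19, -40)
  seg 5: left by d3 = 3/2 → (-41/2, -40)
  seg 6: down by d5 = 40 → (-41/2, -80)
  seg 7: left by d8 = 40 → (-121/2, -80)

d5 = 40
d6 = -75
d7 = 49
d8 = 40
d9 = 20
d10 = 30
d11 = -75/4
d12 = 57
endpoint = (-121/2, -80)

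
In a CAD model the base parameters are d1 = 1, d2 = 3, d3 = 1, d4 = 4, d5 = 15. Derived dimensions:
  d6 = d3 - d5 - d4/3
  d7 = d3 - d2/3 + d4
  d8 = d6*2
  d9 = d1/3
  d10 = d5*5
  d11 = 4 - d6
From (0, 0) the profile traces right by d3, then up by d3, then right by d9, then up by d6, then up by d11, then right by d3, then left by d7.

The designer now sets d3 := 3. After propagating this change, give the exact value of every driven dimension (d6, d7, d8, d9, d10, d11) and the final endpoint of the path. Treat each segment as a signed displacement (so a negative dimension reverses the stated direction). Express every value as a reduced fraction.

d6 = -40/3
d7 = 6
d8 = -80/3
d9 = 1/3
d10 = 75
d11 = 52/3
endpoint = (1/3, 7)

Apply edit: d3 := 3
  d6 = d3 - d5 - d4/3 = -40/3
  d7 = d3 - d2/3 + d4 = 6
  d8 = d6*2 = -80/3
  d9 = d1/3 = 1/3
  d10 = d5*5 = 75
  d11 = 4 - d6 = 52/3
Walk from origin (0, 0):
  seg 1: right by d3 = 3 → (3, 0)
  seg 2: up by d3 = 3 → (3, 3)
  seg 3: right by d9 = 1/3 → (10/3, 3)
  seg 4: up by d6 = -40/3 → (10/3, -31/3)
  seg 5: up by d11 = 52/3 → (10/3, 7)
  seg 6: right by d3 = 3 → (19/3, 7)
  seg 7: left by d7 = 6 → (1/3, 7)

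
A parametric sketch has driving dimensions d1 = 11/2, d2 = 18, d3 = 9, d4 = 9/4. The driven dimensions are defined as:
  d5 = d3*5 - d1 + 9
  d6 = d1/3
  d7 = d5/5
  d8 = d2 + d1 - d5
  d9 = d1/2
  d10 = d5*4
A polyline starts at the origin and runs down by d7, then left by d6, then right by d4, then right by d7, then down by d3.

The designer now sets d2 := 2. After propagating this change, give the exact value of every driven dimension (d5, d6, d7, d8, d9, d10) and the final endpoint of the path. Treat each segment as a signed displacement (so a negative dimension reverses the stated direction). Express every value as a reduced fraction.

Apply edit: d2 := 2
  d5 = d3*5 - d1 + 9 = 97/2
  d6 = d1/3 = 11/6
  d7 = d5/5 = 97/10
  d8 = d2 + d1 - d5 = -41
  d9 = d1/2 = 11/4
  d10 = d5*4 = 194
Walk from origin (0, 0):
  seg 1: down by d7 = 97/10 → (0, -97/10)
  seg 2: left by d6 = 11/6 → (-11/6, -97/10)
  seg 3: right by d4 = 9/4 → (5/12, -97/10)
  seg 4: right by d7 = 97/10 → (607/60, -97/10)
  seg 5: down by d3 = 9 → (607/60, -187/10)

d5 = 97/2
d6 = 11/6
d7 = 97/10
d8 = -41
d9 = 11/4
d10 = 194
endpoint = (607/60, -187/10)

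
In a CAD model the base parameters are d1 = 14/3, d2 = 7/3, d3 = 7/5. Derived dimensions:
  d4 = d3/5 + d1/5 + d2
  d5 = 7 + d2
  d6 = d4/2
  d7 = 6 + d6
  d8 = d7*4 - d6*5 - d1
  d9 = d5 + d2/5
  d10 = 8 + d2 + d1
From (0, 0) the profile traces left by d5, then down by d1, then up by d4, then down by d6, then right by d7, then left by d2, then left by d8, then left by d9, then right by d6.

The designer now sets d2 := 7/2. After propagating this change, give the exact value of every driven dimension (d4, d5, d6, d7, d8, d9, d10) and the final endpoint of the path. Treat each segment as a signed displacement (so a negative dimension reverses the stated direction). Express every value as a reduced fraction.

d4 = 707/150
d5 = 21/2
d6 = 707/300
d7 = 2507/300
d8 = 5093/300
d9 = 56/5
d10 = 97/6
endpoint = (-9439/300, -231/100)

Apply edit: d2 := 7/2
  d4 = d3/5 + d1/5 + d2 = 707/150
  d5 = 7 + d2 = 21/2
  d6 = d4/2 = 707/300
  d7 = 6 + d6 = 2507/300
  d8 = d7*4 - d6*5 - d1 = 5093/300
  d9 = d5 + d2/5 = 56/5
  d10 = 8 + d2 + d1 = 97/6
Walk from origin (0, 0):
  seg 1: left by d5 = 21/2 → (-21/2, 0)
  seg 2: down by d1 = 14/3 → (-21/2, -14/3)
  seg 3: up by d4 = 707/150 → (-21/2, 7/150)
  seg 4: down by d6 = 707/300 → (-21/2, -231/100)
  seg 5: right by d7 = 2507/300 → (-643/300, -231/100)
  seg 6: left by d2 = 7/2 → (-1693/300, -231/100)
  seg 7: left by d8 = 5093/300 → (-1131/50, -231/100)
  seg 8: left by d9 = 56/5 → (-1691/50, -231/100)
  seg 9: right by d6 = 707/300 → (-9439/300, -231/100)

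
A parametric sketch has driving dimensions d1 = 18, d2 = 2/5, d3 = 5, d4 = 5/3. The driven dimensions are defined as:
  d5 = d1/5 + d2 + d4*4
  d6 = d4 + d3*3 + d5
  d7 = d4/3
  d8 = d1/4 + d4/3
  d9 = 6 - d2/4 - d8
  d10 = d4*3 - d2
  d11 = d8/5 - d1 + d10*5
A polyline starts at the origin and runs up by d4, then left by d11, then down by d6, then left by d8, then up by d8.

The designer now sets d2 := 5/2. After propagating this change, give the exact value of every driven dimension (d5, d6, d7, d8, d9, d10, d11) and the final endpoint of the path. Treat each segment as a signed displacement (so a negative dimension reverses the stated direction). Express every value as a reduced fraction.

d5 = 383/30
d6 = 883/30
d7 = 5/9
d8 = 91/18
d9 = 23/72
d10 = 5/2
d11 = -202/45
endpoint = (-17/30, -1022/45)

Apply edit: d2 := 5/2
  d5 = d1/5 + d2 + d4*4 = 383/30
  d6 = d4 + d3*3 + d5 = 883/30
  d7 = d4/3 = 5/9
  d8 = d1/4 + d4/3 = 91/18
  d9 = 6 - d2/4 - d8 = 23/72
  d10 = d4*3 - d2 = 5/2
  d11 = d8/5 - d1 + d10*5 = -202/45
Walk from origin (0, 0):
  seg 1: up by d4 = 5/3 → (0, 5/3)
  seg 2: left by d11 = -202/45 → (202/45, 5/3)
  seg 3: down by d6 = 883/30 → (202/45, -833/30)
  seg 4: left by d8 = 91/18 → (-17/30, -833/30)
  seg 5: up by d8 = 91/18 → (-17/30, -1022/45)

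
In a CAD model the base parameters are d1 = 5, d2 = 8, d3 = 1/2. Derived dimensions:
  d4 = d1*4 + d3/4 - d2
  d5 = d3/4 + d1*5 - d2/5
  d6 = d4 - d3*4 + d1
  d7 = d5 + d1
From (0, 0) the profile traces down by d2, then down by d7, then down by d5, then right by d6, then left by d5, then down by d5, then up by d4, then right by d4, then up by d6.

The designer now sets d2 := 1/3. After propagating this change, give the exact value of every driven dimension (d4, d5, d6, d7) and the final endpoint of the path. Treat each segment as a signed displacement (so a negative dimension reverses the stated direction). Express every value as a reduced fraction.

Apply edit: d2 := 1/3
  d4 = d1*4 + d3/4 - d2 = 475/24
  d5 = d3/4 + d1*5 - d2/5 = 3007/120
  d6 = d4 - d3*4 + d1 = 547/24
  d7 = d5 + d1 = 3607/120
Walk from origin (0, 0):
  seg 1: down by d2 = 1/3 → (0, -1/3)
  seg 2: down by d7 = 3607/120 → (0, -3647/120)
  seg 3: down by d5 = 3007/120 → (0, -1109/20)
  seg 4: right by d6 = 547/24 → (547/24, -1109/20)
  seg 5: left by d5 = 3007/120 → (-34/15, -1109/20)
  seg 6: down by d5 = 3007/120 → (-34/15, -9661/120)
  seg 7: up by d4 = 475/24 → (-34/15, -3643/60)
  seg 8: right by d4 = 475/24 → (701/40, -3643/60)
  seg 9: up by d6 = 547/24 → (701/40, -1517/40)

d4 = 475/24
d5 = 3007/120
d6 = 547/24
d7 = 3607/120
endpoint = (701/40, -1517/40)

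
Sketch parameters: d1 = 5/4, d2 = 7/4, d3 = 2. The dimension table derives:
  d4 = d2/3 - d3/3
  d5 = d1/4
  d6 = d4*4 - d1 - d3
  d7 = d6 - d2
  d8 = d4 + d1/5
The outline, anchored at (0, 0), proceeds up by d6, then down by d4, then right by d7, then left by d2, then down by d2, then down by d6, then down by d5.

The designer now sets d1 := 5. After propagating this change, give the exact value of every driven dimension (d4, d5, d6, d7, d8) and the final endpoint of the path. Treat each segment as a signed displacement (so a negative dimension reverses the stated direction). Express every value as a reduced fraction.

d4 = -1/12
d5 = 5/4
d6 = -22/3
d7 = -109/12
d8 = 11/12
endpoint = (-65/6, -35/12)

Apply edit: d1 := 5
  d4 = d2/3 - d3/3 = -1/12
  d5 = d1/4 = 5/4
  d6 = d4*4 - d1 - d3 = -22/3
  d7 = d6 - d2 = -109/12
  d8 = d4 + d1/5 = 11/12
Walk from origin (0, 0):
  seg 1: up by d6 = -22/3 → (0, -22/3)
  seg 2: down by d4 = -1/12 → (0, -29/4)
  seg 3: right by d7 = -109/12 → (-109/12, -29/4)
  seg 4: left by d2 = 7/4 → (-65/6, -29/4)
  seg 5: down by d2 = 7/4 → (-65/6, -9)
  seg 6: down by d6 = -22/3 → (-65/6, -5/3)
  seg 7: down by d5 = 5/4 → (-65/6, -35/12)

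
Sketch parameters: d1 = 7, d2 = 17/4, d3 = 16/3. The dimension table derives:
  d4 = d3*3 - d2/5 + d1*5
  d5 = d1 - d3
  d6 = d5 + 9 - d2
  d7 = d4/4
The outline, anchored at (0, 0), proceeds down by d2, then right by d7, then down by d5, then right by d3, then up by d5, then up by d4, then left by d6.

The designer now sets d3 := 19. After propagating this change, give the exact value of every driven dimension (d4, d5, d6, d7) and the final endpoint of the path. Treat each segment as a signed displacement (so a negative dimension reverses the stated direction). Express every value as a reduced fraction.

d4 = 1823/20
d5 = -12
d6 = -29/4
d7 = 1823/80
endpoint = (3923/80, 869/10)

Apply edit: d3 := 19
  d4 = d3*3 - d2/5 + d1*5 = 1823/20
  d5 = d1 - d3 = -12
  d6 = d5 + 9 - d2 = -29/4
  d7 = d4/4 = 1823/80
Walk from origin (0, 0):
  seg 1: down by d2 = 17/4 → (0, -17/4)
  seg 2: right by d7 = 1823/80 → (1823/80, -17/4)
  seg 3: down by d5 = -12 → (1823/80, 31/4)
  seg 4: right by d3 = 19 → (3343/80, 31/4)
  seg 5: up by d5 = -12 → (3343/80, -17/4)
  seg 6: up by d4 = 1823/20 → (3343/80, 869/10)
  seg 7: left by d6 = -29/4 → (3923/80, 869/10)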